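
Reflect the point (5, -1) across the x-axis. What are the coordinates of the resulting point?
(5, 1)

Reflection across x-axis: (5, -1) → (5, 1)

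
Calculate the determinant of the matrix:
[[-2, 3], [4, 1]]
-14

For a 2×2 matrix [[a, b], [c, d]], det = ad - bc
det = (-2)(1) - (3)(4) = -2 - 12 = -14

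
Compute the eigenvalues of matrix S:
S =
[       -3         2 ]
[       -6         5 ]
λ = -1, 3

Solve det(S - λI) = 0. For a 2×2 matrix the characteristic equation is λ² - (trace)λ + det = 0.
trace(S) = a + d = -3 + 5 = 2.
det(S) = a*d - b*c = (-3)*(5) - (2)*(-6) = -15 + 12 = -3.
Characteristic equation: λ² - (2)λ + (-3) = 0.
Discriminant = (2)² - 4*(-3) = 4 + 12 = 16.
λ = (2 ± √16) / 2 = (2 ± 4) / 2 = -1, 3.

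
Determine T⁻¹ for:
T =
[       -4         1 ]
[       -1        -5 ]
det(T) = 21
T⁻¹ =
[    -5/21     -1/21 ]
[     1/21     -4/21 ]

For a 2×2 matrix T = [[a, b], [c, d]] with det(T) ≠ 0, T⁻¹ = (1/det(T)) * [[d, -b], [-c, a]].
det(T) = (-4)*(-5) - (1)*(-1) = 20 + 1 = 21.
T⁻¹ = (1/21) * [[-5, -1], [1, -4]].
Dividing each entry by 21 and reducing:
T⁻¹ =
[    -5/21     -1/21 ]
[     1/21     -4/21 ]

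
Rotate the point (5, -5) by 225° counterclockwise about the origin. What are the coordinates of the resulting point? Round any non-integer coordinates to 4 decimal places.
(-7.0711, 0.0000)

Rotation matrix R(θ) = [[cos θ, -sin θ], [sin θ, cos θ]]; for θ = 225°:
R = [[-√2/2, √2/2], [-√2/2, -√2/2]]
Result: R × [5, -5]ᵀ = [-√2/2·5 + (√2/2)·-5, -√2/2·5 + (-√2/2)·-5]ᵀ = (-7.0711, 0.0000)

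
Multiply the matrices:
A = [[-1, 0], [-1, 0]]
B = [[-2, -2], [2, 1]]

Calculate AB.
[[2, 2], [2, 2]]

Each entry (i,j) of AB = sum over k of A[i][k]*B[k][j].
(AB)[0][0] = (-1)*(-2) + (0)*(2) = 2
(AB)[0][1] = (-1)*(-2) + (0)*(1) = 2
(AB)[1][0] = (-1)*(-2) + (0)*(2) = 2
(AB)[1][1] = (-1)*(-2) + (0)*(1) = 2
AB = [[2, 2], [2, 2]]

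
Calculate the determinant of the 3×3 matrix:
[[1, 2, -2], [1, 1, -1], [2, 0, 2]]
-2

Expansion along first row:
det = 1·det([[1,-1],[0,2]]) - 2·det([[1,-1],[2,2]]) + -2·det([[1,1],[2,0]])
    = 1·(1·2 - -1·0) - 2·(1·2 - -1·2) + -2·(1·0 - 1·2)
    = 1·2 - 2·4 + -2·-2
    = 2 + -8 + 4 = -2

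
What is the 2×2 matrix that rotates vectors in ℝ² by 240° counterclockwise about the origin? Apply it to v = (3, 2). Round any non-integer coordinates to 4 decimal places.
R = [[-1/2, √3/2], [-√3/2, -1/2]]; R·v = (0.2321, -3.5981)

A counterclockwise rotation by angle θ in ℝ² has matrix R(θ) = [[cos θ, -sin θ], [sin θ, cos θ]].
For θ = 240°: cos θ = -1/2, sin θ = -√3/2.
R(240°) = [[-1/2, √3/2], [-√3/2, -1/2]].
R·v = [-1/2·3 + (√3/2)·2, -√3/2·3 + -1/2·2] = (0.2321, -3.5981).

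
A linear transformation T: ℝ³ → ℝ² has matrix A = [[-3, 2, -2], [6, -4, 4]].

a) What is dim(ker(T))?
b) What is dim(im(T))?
dim(ker) = 2, dim(im) = 1

Observe that row 2 = -2 × row 1 (so the rows are linearly dependent).
Thus rank(A) = 1 (only one linearly independent row).
dim(im(T)) = rank(A) = 1.
By the rank-nullity theorem applied to T: ℝ³ → ℝ², rank(A) + nullity(A) = 3 (the domain dimension), so dim(ker(T)) = 3 - 1 = 2.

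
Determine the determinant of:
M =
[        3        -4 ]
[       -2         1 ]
det(M) = -5

For a 2×2 matrix [[a, b], [c, d]], det = a*d - b*c.
det(M) = (3)*(1) - (-4)*(-2) = 3 - 8 = -5.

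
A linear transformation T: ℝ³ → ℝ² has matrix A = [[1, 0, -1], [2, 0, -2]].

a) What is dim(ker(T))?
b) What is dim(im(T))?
dim(ker) = 2, dim(im) = 1

Observe that row 2 = 2 × row 1 (so the rows are linearly dependent).
Thus rank(A) = 1 (only one linearly independent row).
dim(im(T)) = rank(A) = 1.
By the rank-nullity theorem applied to T: ℝ³ → ℝ², rank(A) + nullity(A) = 3 (the domain dimension), so dim(ker(T)) = 3 - 1 = 2.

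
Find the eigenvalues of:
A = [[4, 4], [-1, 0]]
λ = 2, 2

Solve det(A - λI) = 0. For a 2×2 matrix this is λ² - (trace)λ + det = 0.
trace(A) = 4 + 0 = 4.
det(A) = (4)*(0) - (4)*(-1) = 0 + 4 = 4.
Characteristic equation: λ² - (4)λ + (4) = 0.
Discriminant: (4)² - 4*(4) = 16 - 16 = 0.
Roots: λ = (4 ± √0) / 2 = 2, 2.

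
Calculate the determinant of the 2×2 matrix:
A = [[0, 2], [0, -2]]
0

For A = [[a, b], [c, d]], det(A) = a*d - b*c.
det(A) = (0)*(-2) - (2)*(0) = 0 - 0 = 0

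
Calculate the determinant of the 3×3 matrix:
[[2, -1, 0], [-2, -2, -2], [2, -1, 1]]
-6

Expansion along first row:
det = 2·det([[-2,-2],[-1,1]]) - -1·det([[-2,-2],[2,1]]) + 0·det([[-2,-2],[2,-1]])
    = 2·(-2·1 - -2·-1) - -1·(-2·1 - -2·2) + 0·(-2·-1 - -2·2)
    = 2·-4 - -1·2 + 0·6
    = -8 + 2 + 0 = -6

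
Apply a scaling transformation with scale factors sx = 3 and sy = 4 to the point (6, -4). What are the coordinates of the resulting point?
(18, -16)

Scaling matrix:
[[3, 0], [0, 4]]
Result: (6 × 3, -4 × 4) = (18, -16)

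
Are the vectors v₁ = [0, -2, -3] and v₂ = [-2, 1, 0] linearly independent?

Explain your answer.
Yes, linearly independent

Two vectors are linearly dependent iff one is a scalar multiple of the other.
No single scalar k satisfies v₂ = k·v₁ (the ratios of corresponding entries disagree), so v₁ and v₂ are linearly independent.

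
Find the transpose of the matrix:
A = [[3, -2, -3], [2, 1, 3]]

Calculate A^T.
[[3, 2], [-2, 1], [-3, 3]]

The transpose sends entry (i,j) to (j,i); rows become columns.
Row 0 of A: [3, -2, -3] -> column 0 of A^T.
Row 1 of A: [2, 1, 3] -> column 1 of A^T.
A^T = [[3, 2], [-2, 1], [-3, 3]]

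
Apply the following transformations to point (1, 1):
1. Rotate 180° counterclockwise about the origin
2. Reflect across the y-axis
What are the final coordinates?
(1, -1)

Step 1: Rotate 180° → (-1, -1)
Step 2: Reflect across the y-axis → (1, -1)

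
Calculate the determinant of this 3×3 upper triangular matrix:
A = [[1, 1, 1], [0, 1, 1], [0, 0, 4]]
4

The determinant of a triangular matrix is the product of its diagonal entries (the off-diagonal entries above the diagonal do not affect it).
det(A) = (1) * (1) * (4) = 4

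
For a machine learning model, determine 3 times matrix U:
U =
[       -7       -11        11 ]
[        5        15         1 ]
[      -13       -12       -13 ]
3U =
[      -21       -33        33 ]
[       15        45         3 ]
[      -39       -36       -39 ]

Scalar multiplication is elementwise: (3U)[i][j] = 3 * U[i][j].
  (3U)[0][0] = 3 * (-7) = -21
  (3U)[0][1] = 3 * (-11) = -33
  (3U)[0][2] = 3 * (11) = 33
  (3U)[1][0] = 3 * (5) = 15
  (3U)[1][1] = 3 * (15) = 45
  (3U)[1][2] = 3 * (1) = 3
  (3U)[2][0] = 3 * (-13) = -39
  (3U)[2][1] = 3 * (-12) = -36
  (3U)[2][2] = 3 * (-13) = -39
3U =
[      -21       -33        33 ]
[       15        45         3 ]
[      -39       -36       -39 ]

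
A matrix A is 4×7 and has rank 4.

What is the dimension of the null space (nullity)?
3

The rank-nullity theorem for an m×n matrix states:
rank(A) + nullity(A) = n (the number of columns).
Here n = 7 and rank(A) = 4, so nullity(A) = 7 - 4 = 3.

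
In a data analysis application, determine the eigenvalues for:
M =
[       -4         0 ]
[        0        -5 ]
λ = -5, -4

Solve det(M - λI) = 0. For a 2×2 matrix the characteristic equation is λ² - (trace)λ + det = 0.
trace(M) = a + d = -4 - 5 = -9.
det(M) = a*d - b*c = (-4)*(-5) - (0)*(0) = 20 - 0 = 20.
Characteristic equation: λ² - (-9)λ + (20) = 0.
Discriminant = (-9)² - 4*(20) = 81 - 80 = 1.
λ = (-9 ± √1) / 2 = (-9 ± 1) / 2 = -5, -4.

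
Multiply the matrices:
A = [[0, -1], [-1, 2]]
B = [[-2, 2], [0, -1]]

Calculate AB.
[[0, 1], [2, -4]]

Each entry (i,j) of AB = sum over k of A[i][k]*B[k][j].
(AB)[0][0] = (0)*(-2) + (-1)*(0) = 0
(AB)[0][1] = (0)*(2) + (-1)*(-1) = 1
(AB)[1][0] = (-1)*(-2) + (2)*(0) = 2
(AB)[1][1] = (-1)*(2) + (2)*(-1) = -4
AB = [[0, 1], [2, -4]]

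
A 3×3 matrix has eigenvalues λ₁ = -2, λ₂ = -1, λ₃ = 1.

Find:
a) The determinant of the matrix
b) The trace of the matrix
det = 2, trace = -2

Two standard eigenvalue identities:
- det(A) equals the product of the eigenvalues (counted with multiplicity).
- trace(A) equals the sum of the eigenvalues.
det(A) = (-2)*(-1)*(1) = 2.
trace(A) = -2 - 1 + 1 = -2.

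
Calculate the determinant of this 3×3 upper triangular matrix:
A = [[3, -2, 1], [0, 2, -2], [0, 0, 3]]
18

The determinant of a triangular matrix is the product of its diagonal entries (the off-diagonal entries above the diagonal do not affect it).
det(A) = (3) * (2) * (3) = 18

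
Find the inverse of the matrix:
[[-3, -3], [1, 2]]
[[-2/3, -1], [1/3, 1]]

For [[a,b],[c,d]], inverse = (1/det)·[[d,-b],[-c,a]]
det = -3·2 - -3·1 = -3
Inverse = (1/-3)·[[2, 3], [-1, -3]]
        = [[-2/3, -1], [1/3, 1]]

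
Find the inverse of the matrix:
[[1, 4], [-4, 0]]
[[0, -1/4], [1/4, 1/16]]

For [[a,b],[c,d]], inverse = (1/det)·[[d,-b],[-c,a]]
det = 1·0 - 4·-4 = 16
Inverse = (1/16)·[[0, -4], [4, 1]]
        = [[0, -1/4], [1/4, 1/16]]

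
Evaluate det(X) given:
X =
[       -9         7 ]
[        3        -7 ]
det(X) = 42

For a 2×2 matrix [[a, b], [c, d]], det = a*d - b*c.
det(X) = (-9)*(-7) - (7)*(3) = 63 - 21 = 42.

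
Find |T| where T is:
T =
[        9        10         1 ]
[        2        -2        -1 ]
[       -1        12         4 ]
det(T) = -12

Expand along row 0 (cofactor expansion): det(T) = a*(e*i - f*h) - b*(d*i - f*g) + c*(d*h - e*g), where the 3×3 is [[a, b, c], [d, e, f], [g, h, i]].
Minor M_00 = (-2)*(4) - (-1)*(12) = -8 + 12 = 4.
Minor M_01 = (2)*(4) - (-1)*(-1) = 8 - 1 = 7.
Minor M_02 = (2)*(12) - (-2)*(-1) = 24 - 2 = 22.
det(T) = (9)*(4) - (10)*(7) + (1)*(22) = 36 - 70 + 22 = -12.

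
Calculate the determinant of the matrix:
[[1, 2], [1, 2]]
0

For a 2×2 matrix [[a, b], [c, d]], det = ad - bc
det = (1)(2) - (2)(1) = 2 - 2 = 0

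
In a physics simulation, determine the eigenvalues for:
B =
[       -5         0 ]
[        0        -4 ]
λ = -5, -4

Solve det(B - λI) = 0. For a 2×2 matrix the characteristic equation is λ² - (trace)λ + det = 0.
trace(B) = a + d = -5 - 4 = -9.
det(B) = a*d - b*c = (-5)*(-4) - (0)*(0) = 20 - 0 = 20.
Characteristic equation: λ² - (-9)λ + (20) = 0.
Discriminant = (-9)² - 4*(20) = 81 - 80 = 1.
λ = (-9 ± √1) / 2 = (-9 ± 1) / 2 = -5, -4.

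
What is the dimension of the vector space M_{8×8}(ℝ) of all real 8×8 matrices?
Dimension = 64

A real 8×8 matrix is determined by its 8·8 = 64 independent entries.
A standard basis is {E_ij : 1 ≤ i ≤ 8, 1 ≤ j ≤ 8}, where E_ij has a 1 in position (i, j) and 0 elsewhere — there are 64 such matrices, and they are linearly independent and span M_{8×8}(ℝ).
Therefore dim(M_{8×8}(ℝ)) = 64.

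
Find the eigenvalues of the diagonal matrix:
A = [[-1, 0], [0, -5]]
λ₁ = -1, λ₂ = -5

The characteristic polynomial of A is det(A - λI) = (-1 - λ)(-5 - λ) = 0.
The roots are λ = -1 and λ = -5, so the eigenvalues are the diagonal entries.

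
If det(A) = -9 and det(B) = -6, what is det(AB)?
54

Use the multiplicative property of determinants: det(AB) = det(A)*det(B).
det(AB) = (-9)*(-6) = 54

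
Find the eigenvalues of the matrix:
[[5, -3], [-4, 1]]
λ = -1 and λ = 7

Characteristic equation: det(A - λI) = 0
λ² - (trace)λ + (det) = 0
λ² - (6)λ + (-7) = 0
λ² - 6λ - 7 = 0
Solving: λ = -1, 7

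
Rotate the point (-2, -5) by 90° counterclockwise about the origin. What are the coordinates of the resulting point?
(5, -2)

Rotation matrix R(θ) = [[cos θ, -sin θ], [sin θ, cos θ]]; for θ = 90°:
R = [[0, -1], [1, 0]]
Result: R × [-2, -5]ᵀ = [0·-2 + (-1)·-5, 1·-2 + (0)·-5]ᵀ = (5, -2)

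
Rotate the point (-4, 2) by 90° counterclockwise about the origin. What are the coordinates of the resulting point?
(-2, -4)

Rotation matrix R(θ) = [[cos θ, -sin θ], [sin θ, cos θ]]; for θ = 90°:
R = [[0, -1], [1, 0]]
Result: R × [-4, 2]ᵀ = [0·-4 + (-1)·2, 1·-4 + (0)·2]ᵀ = (-2, -4)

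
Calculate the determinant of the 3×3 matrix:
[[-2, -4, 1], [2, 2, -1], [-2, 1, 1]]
0

Expansion along first row:
det = -2·det([[2,-1],[1,1]]) - -4·det([[2,-1],[-2,1]]) + 1·det([[2,2],[-2,1]])
    = -2·(2·1 - -1·1) - -4·(2·1 - -1·-2) + 1·(2·1 - 2·-2)
    = -2·3 - -4·0 + 1·6
    = -6 + 0 + 6 = 0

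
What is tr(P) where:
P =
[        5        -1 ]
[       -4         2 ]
tr(P) = 5 + 2 = 7

The trace of a square matrix is the sum of its diagonal entries.
Diagonal entries of P: P[0][0] = 5, P[1][1] = 2.
tr(P) = 5 + 2 = 7.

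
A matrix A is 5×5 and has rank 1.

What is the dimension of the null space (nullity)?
4

The rank-nullity theorem for an m×n matrix states:
rank(A) + nullity(A) = n (the number of columns).
Here n = 5 and rank(A) = 1, so nullity(A) = 5 - 1 = 4.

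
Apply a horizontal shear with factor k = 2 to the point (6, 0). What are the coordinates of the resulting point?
(6, 0)

Shear matrix for horizontal shear with factor k = 2:
[[1, 2], [0, 1]]
Result: (6, 0) → (6, 0)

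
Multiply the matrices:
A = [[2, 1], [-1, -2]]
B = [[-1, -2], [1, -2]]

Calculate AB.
[[-1, -6], [-1, 6]]

Each entry (i,j) of AB = sum over k of A[i][k]*B[k][j].
(AB)[0][0] = (2)*(-1) + (1)*(1) = -1
(AB)[0][1] = (2)*(-2) + (1)*(-2) = -6
(AB)[1][0] = (-1)*(-1) + (-2)*(1) = -1
(AB)[1][1] = (-1)*(-2) + (-2)*(-2) = 6
AB = [[-1, -6], [-1, 6]]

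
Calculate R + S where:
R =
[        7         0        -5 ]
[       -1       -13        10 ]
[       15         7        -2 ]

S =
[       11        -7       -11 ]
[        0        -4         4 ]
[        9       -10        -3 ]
R + S =
[       18        -7       -16 ]
[       -1       -17        14 ]
[       24        -3        -5 ]

Matrix addition is elementwise: (R+S)[i][j] = R[i][j] + S[i][j].
  (R+S)[0][0] = (7) + (11) = 18
  (R+S)[0][1] = (0) + (-7) = -7
  (R+S)[0][2] = (-5) + (-11) = -16
  (R+S)[1][0] = (-1) + (0) = -1
  (R+S)[1][1] = (-13) + (-4) = -17
  (R+S)[1][2] = (10) + (4) = 14
  (R+S)[2][0] = (15) + (9) = 24
  (R+S)[2][1] = (7) + (-10) = -3
  (R+S)[2][2] = (-2) + (-3) = -5
R + S =
[       18        -7       -16 ]
[       -1       -17        14 ]
[       24        -3        -5 ]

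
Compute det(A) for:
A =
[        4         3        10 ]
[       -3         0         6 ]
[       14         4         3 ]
det(A) = 63

Expand along row 0 (cofactor expansion): det(A) = a*(e*i - f*h) - b*(d*i - f*g) + c*(d*h - e*g), where the 3×3 is [[a, b, c], [d, e, f], [g, h, i]].
Minor M_00 = (0)*(3) - (6)*(4) = 0 - 24 = -24.
Minor M_01 = (-3)*(3) - (6)*(14) = -9 - 84 = -93.
Minor M_02 = (-3)*(4) - (0)*(14) = -12 - 0 = -12.
det(A) = (4)*(-24) - (3)*(-93) + (10)*(-12) = -96 + 279 - 120 = 63.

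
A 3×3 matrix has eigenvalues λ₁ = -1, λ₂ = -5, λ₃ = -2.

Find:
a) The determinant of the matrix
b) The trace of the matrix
det = -10, trace = -8

Two standard eigenvalue identities:
- det(A) equals the product of the eigenvalues (counted with multiplicity).
- trace(A) equals the sum of the eigenvalues.
det(A) = (-1)*(-5)*(-2) = -10.
trace(A) = -1 - 5 - 2 = -8.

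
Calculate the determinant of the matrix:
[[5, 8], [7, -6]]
-86

For a 2×2 matrix [[a, b], [c, d]], det = ad - bc
det = (5)(-6) - (8)(7) = -30 - 56 = -86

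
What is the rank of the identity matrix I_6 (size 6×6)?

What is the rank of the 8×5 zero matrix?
rank(I_6) = 6, rank(0) = 0

The identity I_6 has 6 columns that are the standard basis vectors e_1, …, e_6. These are linearly independent, so all 6 columns are pivots and rank(I_6) = 6.
The 8×5 zero matrix has every entry zero, so every row is the zero row and there are no pivots; rank(0) = 0.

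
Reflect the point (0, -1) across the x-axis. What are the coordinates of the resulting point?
(0, 1)

Reflection across x-axis: (0, -1) → (0, 1)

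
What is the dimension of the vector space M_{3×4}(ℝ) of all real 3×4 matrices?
Dimension = 12

A real 3×4 matrix is determined by its 3·4 = 12 independent entries.
A standard basis is {E_ij : 1 ≤ i ≤ 3, 1 ≤ j ≤ 4}, where E_ij has a 1 in position (i, j) and 0 elsewhere — there are 12 such matrices, and they are linearly independent and span M_{3×4}(ℝ).
Therefore dim(M_{3×4}(ℝ)) = 12.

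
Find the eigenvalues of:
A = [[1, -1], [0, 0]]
λ = 0, 1

Solve det(A - λI) = 0. For a 2×2 matrix this is λ² - (trace)λ + det = 0.
trace(A) = 1 + 0 = 1.
det(A) = (1)*(0) - (-1)*(0) = 0 - 0 = 0.
Characteristic equation: λ² - (1)λ + (0) = 0.
Discriminant: (1)² - 4*(0) = 1 - 0 = 1.
Roots: λ = (1 ± √1) / 2 = 0, 1.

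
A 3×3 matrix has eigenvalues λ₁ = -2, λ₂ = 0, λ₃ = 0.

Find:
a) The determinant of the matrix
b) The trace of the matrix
det = 0, trace = -2

Two standard eigenvalue identities:
- det(A) equals the product of the eigenvalues (counted with multiplicity).
- trace(A) equals the sum of the eigenvalues.
det(A) = (-2)*(0)*(0) = 0.
trace(A) = -2 + 0 + 0 = -2.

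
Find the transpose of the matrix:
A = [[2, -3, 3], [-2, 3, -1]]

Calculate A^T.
[[2, -2], [-3, 3], [3, -1]]

The transpose sends entry (i,j) to (j,i); rows become columns.
Row 0 of A: [2, -3, 3] -> column 0 of A^T.
Row 1 of A: [-2, 3, -1] -> column 1 of A^T.
A^T = [[2, -2], [-3, 3], [3, -1]]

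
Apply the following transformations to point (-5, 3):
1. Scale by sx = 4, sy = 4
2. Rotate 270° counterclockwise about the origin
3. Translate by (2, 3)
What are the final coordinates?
(14, 23)

Step 1: Scale → (-20, 12)
Step 2: Rotate 270° → (12, 20)
Step 3: Translate → (14, 23)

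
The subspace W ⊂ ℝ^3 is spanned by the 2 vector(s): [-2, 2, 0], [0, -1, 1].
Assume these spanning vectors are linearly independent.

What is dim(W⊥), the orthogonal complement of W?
dim(W⊥) = 1

For any subspace W of ℝ^n, dim(W) + dim(W⊥) = n (the whole-space dimension).
Here the given 2 vectors are linearly independent, so dim(W) = 2.
Thus dim(W⊥) = n - dim(W) = 3 - 2 = 1.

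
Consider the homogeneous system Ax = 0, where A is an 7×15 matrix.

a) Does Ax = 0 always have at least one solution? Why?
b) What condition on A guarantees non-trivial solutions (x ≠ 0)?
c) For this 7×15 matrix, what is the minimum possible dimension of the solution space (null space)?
a) Yes, x = 0 is always a solution. b) When A has linearly dependent columns (rank < n). c) Minimum nullity = 8.

a) x = 0 satisfies A·0 = 0, so the zero vector is always a solution.
b) Non-trivial solutions exist iff the columns of A are linearly dependent, equivalently rank(A) < n (the number of columns).
c) By rank-nullity, rank(A) + nullity(A) = n = 15. Since A has only 7 rows, rank(A) ≤ 7, so nullity(A) ≥ 15 - 7 = 8.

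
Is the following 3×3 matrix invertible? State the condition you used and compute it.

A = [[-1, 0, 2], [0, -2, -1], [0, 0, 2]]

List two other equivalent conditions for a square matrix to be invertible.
Yes, invertible; det(A) = 4 ≠ 0. Equivalent conditions: rank(A) = 3; Ax = 0 has only the trivial solution; 0 is not an eigenvalue; the columns of A are linearly independent.

To check invertibility, compute det(A).
The given matrix is triangular, so det(A) equals the product of its diagonal entries = 4 ≠ 0.
Since det(A) ≠ 0, A is invertible.
Equivalent conditions for a square matrix A to be invertible:
- rank(A) = 3 (full rank).
- The homogeneous system Ax = 0 has only the trivial solution x = 0.
- 0 is not an eigenvalue of A.
- The columns (equivalently rows) of A are linearly independent.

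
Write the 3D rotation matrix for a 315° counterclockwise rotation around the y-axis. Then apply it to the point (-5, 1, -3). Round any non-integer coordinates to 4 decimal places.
R = [[√2/2, 0, -√2/2], [0, 1, 0], [√2/2, 0, √2/2]]; R·(-5, 1, -3) = (-1.4142, 1.0000, -5.6569)

Rotation matrix for 315° around y-axis:
cos(315°) = √2/2, sin(315°) = -√2/2
R = [[√2/2, 0, -√2/2], [0, 1, 0], [√2/2, 0, √2/2]]
Apply to (-5, 1, -3): R·[-5, 1, -3]ᵀ = (-1.4142, 1.0000, -5.6569)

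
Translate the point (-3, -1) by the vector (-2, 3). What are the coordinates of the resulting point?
(-5, 2)

Translation by (-2, 3):
x' = -3 + -2 = -5
y' = -1 + 3 = 2
Homogeneous matrix: [[1, 0, -2], [0, 1, 3], [0, 0, 1]]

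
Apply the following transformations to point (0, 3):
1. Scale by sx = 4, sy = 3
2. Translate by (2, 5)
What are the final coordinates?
(2, 14)

Step 1: Scale (0, 3) by (sx, sy) = (4, 3) → (0, 9)
Step 2: Translate by (2, 5) → (2, 14)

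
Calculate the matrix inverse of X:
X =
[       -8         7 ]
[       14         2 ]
det(X) = -114
X⁻¹ =
[    -1/57     7/114 ]
[     7/57      4/57 ]

For a 2×2 matrix X = [[a, b], [c, d]] with det(X) ≠ 0, X⁻¹ = (1/det(X)) * [[d, -b], [-c, a]].
det(X) = (-8)*(2) - (7)*(14) = -16 - 98 = -114.
X⁻¹ = (1/-114) * [[2, -7], [-14, -8]].
Dividing each entry by -114 and reducing:
X⁻¹ =
[    -1/57     7/114 ]
[     7/57      4/57 ]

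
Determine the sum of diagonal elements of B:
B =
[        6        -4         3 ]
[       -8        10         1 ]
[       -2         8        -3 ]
tr(B) = 6 + 10 - 3 = 13

The trace of a square matrix is the sum of its diagonal entries.
Diagonal entries of B: B[0][0] = 6, B[1][1] = 10, B[2][2] = -3.
tr(B) = 6 + 10 - 3 = 13.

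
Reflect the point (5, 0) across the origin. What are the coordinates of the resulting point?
(-5, 0)

Reflection across origin: (5, 0) → (-5, 0)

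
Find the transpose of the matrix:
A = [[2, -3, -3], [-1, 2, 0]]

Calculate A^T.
[[2, -1], [-3, 2], [-3, 0]]

The transpose sends entry (i,j) to (j,i); rows become columns.
Row 0 of A: [2, -3, -3] -> column 0 of A^T.
Row 1 of A: [-1, 2, 0] -> column 1 of A^T.
A^T = [[2, -1], [-3, 2], [-3, 0]]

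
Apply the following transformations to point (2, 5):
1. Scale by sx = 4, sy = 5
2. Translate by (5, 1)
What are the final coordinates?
(13, 26)

Step 1: Scale (2, 5) by (sx, sy) = (4, 5) → (8, 25)
Step 2: Translate by (5, 1) → (13, 26)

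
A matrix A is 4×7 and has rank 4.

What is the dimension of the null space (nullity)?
3

The rank-nullity theorem for an m×n matrix states:
rank(A) + nullity(A) = n (the number of columns).
Here n = 7 and rank(A) = 4, so nullity(A) = 7 - 4 = 3.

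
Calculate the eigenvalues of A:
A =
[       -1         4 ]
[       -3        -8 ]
λ = -5, -4

Solve det(A - λI) = 0. For a 2×2 matrix the characteristic equation is λ² - (trace)λ + det = 0.
trace(A) = a + d = -1 - 8 = -9.
det(A) = a*d - b*c = (-1)*(-8) - (4)*(-3) = 8 + 12 = 20.
Characteristic equation: λ² - (-9)λ + (20) = 0.
Discriminant = (-9)² - 4*(20) = 81 - 80 = 1.
λ = (-9 ± √1) / 2 = (-9 ± 1) / 2 = -5, -4.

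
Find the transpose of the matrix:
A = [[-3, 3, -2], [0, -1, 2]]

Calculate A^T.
[[-3, 0], [3, -1], [-2, 2]]

The transpose sends entry (i,j) to (j,i); rows become columns.
Row 0 of A: [-3, 3, -2] -> column 0 of A^T.
Row 1 of A: [0, -1, 2] -> column 1 of A^T.
A^T = [[-3, 0], [3, -1], [-2, 2]]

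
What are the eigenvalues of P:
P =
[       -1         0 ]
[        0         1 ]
λ = -1, 1

Solve det(P - λI) = 0. For a 2×2 matrix the characteristic equation is λ² - (trace)λ + det = 0.
trace(P) = a + d = -1 + 1 = 0.
det(P) = a*d - b*c = (-1)*(1) - (0)*(0) = -1 - 0 = -1.
Characteristic equation: λ² - (0)λ + (-1) = 0.
Discriminant = (0)² - 4*(-1) = 0 + 4 = 4.
λ = (0 ± √4) / 2 = (0 ± 2) / 2 = -1, 1.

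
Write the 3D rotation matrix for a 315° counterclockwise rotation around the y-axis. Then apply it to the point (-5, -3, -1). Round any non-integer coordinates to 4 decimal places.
R = [[√2/2, 0, -√2/2], [0, 1, 0], [√2/2, 0, √2/2]]; R·(-5, -3, -1) = (-2.8284, -3.0000, -4.2426)

Rotation matrix for 315° around y-axis:
cos(315°) = √2/2, sin(315°) = -√2/2
R = [[√2/2, 0, -√2/2], [0, 1, 0], [√2/2, 0, √2/2]]
Apply to (-5, -3, -1): R·[-5, -3, -1]ᵀ = (-2.8284, -3.0000, -4.2426)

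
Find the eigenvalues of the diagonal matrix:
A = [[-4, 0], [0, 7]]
λ₁ = -4, λ₂ = 7

The characteristic polynomial of A is det(A - λI) = (-4 - λ)(7 - λ) = 0.
The roots are λ = -4 and λ = 7, so the eigenvalues are the diagonal entries.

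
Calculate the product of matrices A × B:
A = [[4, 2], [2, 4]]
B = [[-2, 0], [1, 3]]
[[-6, 6], [0, 12]]

Matrix multiplication:
C[0][0] = 4×-2 + 2×1 = -6
C[0][1] = 4×0 + 2×3 = 6
C[1][0] = 2×-2 + 4×1 = 0
C[1][1] = 2×0 + 4×3 = 12
Result: [[-6, 6], [0, 12]]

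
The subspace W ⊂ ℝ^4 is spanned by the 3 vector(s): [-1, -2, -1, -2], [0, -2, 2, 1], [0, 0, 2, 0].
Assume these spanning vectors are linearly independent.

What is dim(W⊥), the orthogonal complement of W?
dim(W⊥) = 1

For any subspace W of ℝ^n, dim(W) + dim(W⊥) = n (the whole-space dimension).
Here the given 3 vectors are linearly independent, so dim(W) = 3.
Thus dim(W⊥) = n - dim(W) = 4 - 3 = 1.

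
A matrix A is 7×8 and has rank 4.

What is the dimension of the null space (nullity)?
4

The rank-nullity theorem for an m×n matrix states:
rank(A) + nullity(A) = n (the number of columns).
Here n = 8 and rank(A) = 4, so nullity(A) = 8 - 4 = 4.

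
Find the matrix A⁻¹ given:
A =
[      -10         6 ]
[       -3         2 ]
det(A) = -2
A⁻¹ =
[       -1         3 ]
[     -3/2         5 ]

For a 2×2 matrix A = [[a, b], [c, d]] with det(A) ≠ 0, A⁻¹ = (1/det(A)) * [[d, -b], [-c, a]].
det(A) = (-10)*(2) - (6)*(-3) = -20 + 18 = -2.
A⁻¹ = (1/-2) * [[2, -6], [3, -10]].
Dividing each entry by -2 and reducing:
A⁻¹ =
[       -1         3 ]
[     -3/2         5 ]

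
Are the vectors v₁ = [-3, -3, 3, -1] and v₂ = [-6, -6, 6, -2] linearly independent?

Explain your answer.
No, linearly dependent (v₂ = 2·v₁)

Check whether there is a scalar k with v₂ = k·v₁.
Comparing components, k = 2 satisfies 2·[-3, -3, 3, -1] = [-6, -6, 6, -2].
Since v₂ is a scalar multiple of v₁, the two vectors are linearly dependent.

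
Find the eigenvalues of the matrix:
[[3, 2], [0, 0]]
λ = 0 and λ = 3

Characteristic equation: det(A - λI) = 0
λ² - (trace)λ + (det) = 0
λ² - (3)λ + (0) = 0
λ² - 3λ + 0 = 0
Solving: λ = 0, 3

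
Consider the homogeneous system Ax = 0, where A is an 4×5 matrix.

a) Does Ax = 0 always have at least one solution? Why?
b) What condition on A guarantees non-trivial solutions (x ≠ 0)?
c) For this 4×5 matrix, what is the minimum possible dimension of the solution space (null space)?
a) Yes, x = 0 is always a solution. b) When A has linearly dependent columns (rank < n). c) Minimum nullity = 1.

a) x = 0 satisfies A·0 = 0, so the zero vector is always a solution.
b) Non-trivial solutions exist iff the columns of A are linearly dependent, equivalently rank(A) < n (the number of columns).
c) By rank-nullity, rank(A) + nullity(A) = n = 5. Since A has only 4 rows, rank(A) ≤ 4, so nullity(A) ≥ 5 - 4 = 1.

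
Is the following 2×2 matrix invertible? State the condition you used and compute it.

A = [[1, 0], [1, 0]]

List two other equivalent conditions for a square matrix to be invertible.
No, not invertible; det(A) = 0 (two rows are equal, so the rows are linearly dependent). Equivalent conditions (failing for this A): rank(A) < 2; Ax = 0 has non-trivial solutions; 0 is an eigenvalue; the columns are linearly dependent.

To check invertibility, compute det(A).
In this matrix, row 0 and the last row are identical, so one row is a scalar multiple of another and the rows are linearly dependent.
A matrix with linearly dependent rows has det = 0 and is not invertible.
Equivalent failed conditions:
- rank(A) < 2.
- Ax = 0 has non-trivial solutions.
- 0 is an eigenvalue.
- The columns are linearly dependent.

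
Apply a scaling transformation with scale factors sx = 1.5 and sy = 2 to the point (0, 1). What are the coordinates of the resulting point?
(0.0, 2)

Scaling matrix:
[[1.50, 0], [0, 2]]
Result: (0 × 1.5, 1 × 2) = (0.0, 2)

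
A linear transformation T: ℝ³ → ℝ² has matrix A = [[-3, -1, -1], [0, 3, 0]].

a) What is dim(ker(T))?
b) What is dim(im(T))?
dim(ker) = 1, dim(im) = 2

The two rows are not scalar multiples of one another (no single k satisfies row 2 = k × row 1), so they are linearly independent.
Thus rank(A) = 2.
dim(im(T)) = rank(A) = 2.
By the rank-nullity theorem applied to T: ℝ³ → ℝ², rank(A) + nullity(A) = 3 (the domain dimension), so dim(ker(T)) = 3 - 2 = 1.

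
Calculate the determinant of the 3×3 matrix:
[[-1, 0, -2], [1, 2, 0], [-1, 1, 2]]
-10

Expansion along first row:
det = -1·det([[2,0],[1,2]]) - 0·det([[1,0],[-1,2]]) + -2·det([[1,2],[-1,1]])
    = -1·(2·2 - 0·1) - 0·(1·2 - 0·-1) + -2·(1·1 - 2·-1)
    = -1·4 - 0·2 + -2·3
    = -4 + 0 + -6 = -10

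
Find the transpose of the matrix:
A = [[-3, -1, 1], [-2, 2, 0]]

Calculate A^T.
[[-3, -2], [-1, 2], [1, 0]]

The transpose sends entry (i,j) to (j,i); rows become columns.
Row 0 of A: [-3, -1, 1] -> column 0 of A^T.
Row 1 of A: [-2, 2, 0] -> column 1 of A^T.
A^T = [[-3, -2], [-1, 2], [1, 0]]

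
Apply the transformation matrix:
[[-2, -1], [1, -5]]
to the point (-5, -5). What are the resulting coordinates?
(15, 20)

Matrix multiplication:
[[-2, -1], [1, -5]] × [-5, -5]ᵀ
= [-2×-5 + -1×-5, 1×-5 + -5×-5]ᵀ
= [15.0000, 20.0000]ᵀ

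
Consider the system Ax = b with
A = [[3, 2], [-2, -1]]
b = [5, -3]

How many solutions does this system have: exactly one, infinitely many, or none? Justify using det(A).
Exactly one solution

Compute det(A) = (3)*(-1) - (2)*(-2) = 1.
Because det(A) ≠ 0, A is invertible and Ax = b has a unique solution for every b (here x = A⁻¹ b).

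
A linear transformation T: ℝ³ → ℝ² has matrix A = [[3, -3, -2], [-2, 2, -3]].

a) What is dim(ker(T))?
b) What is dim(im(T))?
dim(ker) = 1, dim(im) = 2

The two rows are not scalar multiples of one another (no single k satisfies row 2 = k × row 1), so they are linearly independent.
Thus rank(A) = 2.
dim(im(T)) = rank(A) = 2.
By the rank-nullity theorem applied to T: ℝ³ → ℝ², rank(A) + nullity(A) = 3 (the domain dimension), so dim(ker(T)) = 3 - 2 = 1.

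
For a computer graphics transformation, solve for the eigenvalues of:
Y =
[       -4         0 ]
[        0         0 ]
λ = -4, 0

Solve det(Y - λI) = 0. For a 2×2 matrix the characteristic equation is λ² - (trace)λ + det = 0.
trace(Y) = a + d = -4 + 0 = -4.
det(Y) = a*d - b*c = (-4)*(0) - (0)*(0) = 0 - 0 = 0.
Characteristic equation: λ² - (-4)λ + (0) = 0.
Discriminant = (-4)² - 4*(0) = 16 - 0 = 16.
λ = (-4 ± √16) / 2 = (-4 ± 4) / 2 = -4, 0.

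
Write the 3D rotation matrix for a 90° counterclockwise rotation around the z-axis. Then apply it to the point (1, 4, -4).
R = [[0, -1, 0], [1, 0, 0], [0, 0, 1]]; R·(1, 4, -4) = (-4, 1, -4)

Rotation matrix for 90° around z-axis:
cos(90°) = 0, sin(90°) = 1
R = [[0, -1, 0], [1, 0, 0], [0, 0, 1]]
Apply to (1, 4, -4): R·[1, 4, -4]ᵀ = (-4, 1, -4)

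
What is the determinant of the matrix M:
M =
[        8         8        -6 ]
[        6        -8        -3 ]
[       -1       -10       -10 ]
det(M) = 1312

Expand along row 0 (cofactor expansion): det(M) = a*(e*i - f*h) - b*(d*i - f*g) + c*(d*h - e*g), where the 3×3 is [[a, b, c], [d, e, f], [g, h, i]].
Minor M_00 = (-8)*(-10) - (-3)*(-10) = 80 - 30 = 50.
Minor M_01 = (6)*(-10) - (-3)*(-1) = -60 - 3 = -63.
Minor M_02 = (6)*(-10) - (-8)*(-1) = -60 - 8 = -68.
det(M) = (8)*(50) - (8)*(-63) + (-6)*(-68) = 400 + 504 + 408 = 1312.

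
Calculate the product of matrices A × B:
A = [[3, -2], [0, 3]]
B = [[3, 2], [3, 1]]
[[3, 4], [9, 3]]

Matrix multiplication:
C[0][0] = 3×3 + -2×3 = 3
C[0][1] = 3×2 + -2×1 = 4
C[1][0] = 0×3 + 3×3 = 9
C[1][1] = 0×2 + 3×1 = 3
Result: [[3, 4], [9, 3]]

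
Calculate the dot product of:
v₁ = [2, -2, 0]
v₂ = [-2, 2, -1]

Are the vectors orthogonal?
-8, No

The dot product is the sum of products of corresponding components.
v₁·v₂ = (2)*(-2) + (-2)*(2) + (0)*(-1) = -4 - 4 + 0 = -8.
Two vectors are orthogonal iff their dot product is 0; here the dot product is -8, so the vectors are not orthogonal.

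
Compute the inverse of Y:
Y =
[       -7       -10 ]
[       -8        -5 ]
det(Y) = -45
Y⁻¹ =
[      1/9      -2/9 ]
[    -8/45      7/45 ]

For a 2×2 matrix Y = [[a, b], [c, d]] with det(Y) ≠ 0, Y⁻¹ = (1/det(Y)) * [[d, -b], [-c, a]].
det(Y) = (-7)*(-5) - (-10)*(-8) = 35 - 80 = -45.
Y⁻¹ = (1/-45) * [[-5, 10], [8, -7]].
Dividing each entry by -45 and reducing:
Y⁻¹ =
[      1/9      -2/9 ]
[    -8/45      7/45 ]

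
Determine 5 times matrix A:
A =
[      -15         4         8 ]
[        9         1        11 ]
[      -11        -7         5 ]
5A =
[      -75        20        40 ]
[       45         5        55 ]
[      -55       -35        25 ]

Scalar multiplication is elementwise: (5A)[i][j] = 5 * A[i][j].
  (5A)[0][0] = 5 * (-15) = -75
  (5A)[0][1] = 5 * (4) = 20
  (5A)[0][2] = 5 * (8) = 40
  (5A)[1][0] = 5 * (9) = 45
  (5A)[1][1] = 5 * (1) = 5
  (5A)[1][2] = 5 * (11) = 55
  (5A)[2][0] = 5 * (-11) = -55
  (5A)[2][1] = 5 * (-7) = -35
  (5A)[2][2] = 5 * (5) = 25
5A =
[      -75        20        40 ]
[       45         5        55 ]
[      -55       -35        25 ]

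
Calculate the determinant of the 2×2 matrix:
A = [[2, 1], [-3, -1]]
1

For A = [[a, b], [c, d]], det(A) = a*d - b*c.
det(A) = (2)*(-1) - (1)*(-3) = -2 - -3 = 1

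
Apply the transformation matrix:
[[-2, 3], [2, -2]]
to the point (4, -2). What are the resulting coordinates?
(-14, 12)

Matrix multiplication:
[[-2, 3], [2, -2]] × [4, -2]ᵀ
= [-2×4 + 3×-2, 2×4 + -2×-2]ᵀ
= [-14.0000, 12.0000]ᵀ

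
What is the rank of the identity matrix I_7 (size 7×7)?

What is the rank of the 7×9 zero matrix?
rank(I_7) = 7, rank(0) = 0

The identity I_7 has 7 columns that are the standard basis vectors e_1, …, e_7. These are linearly independent, so all 7 columns are pivots and rank(I_7) = 7.
The 7×9 zero matrix has every entry zero, so every row is the zero row and there are no pivots; rank(0) = 0.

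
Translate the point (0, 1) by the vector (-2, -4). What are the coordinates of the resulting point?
(-2, -3)

Translation by (-2, -4):
x' = 0 + -2 = -2
y' = 1 + -4 = -3
Homogeneous matrix: [[1, 0, -2], [0, 1, -4], [0, 0, 1]]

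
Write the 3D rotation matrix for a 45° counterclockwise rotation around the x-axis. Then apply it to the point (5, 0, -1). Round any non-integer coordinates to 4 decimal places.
R = [[1, 0, 0], [0, √2/2, -√2/2], [0, √2/2, √2/2]]; R·(5, 0, -1) = (5.0000, 0.7071, -0.7071)

Rotation matrix for 45° around x-axis:
cos(45°) = √2/2, sin(45°) = √2/2
R = [[1, 0, 0], [0, √2/2, -√2/2], [0, √2/2, √2/2]]
Apply to (5, 0, -1): R·[5, 0, -1]ᵀ = (5.0000, 0.7071, -0.7071)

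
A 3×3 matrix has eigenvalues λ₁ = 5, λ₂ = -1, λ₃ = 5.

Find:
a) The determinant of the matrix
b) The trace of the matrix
det = -25, trace = 9

Two standard eigenvalue identities:
- det(A) equals the product of the eigenvalues (counted with multiplicity).
- trace(A) equals the sum of the eigenvalues.
det(A) = (5)*(-1)*(5) = -25.
trace(A) = 5 - 1 + 5 = 9.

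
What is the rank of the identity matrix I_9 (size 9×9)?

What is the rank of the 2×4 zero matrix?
rank(I_9) = 9, rank(0) = 0

The identity I_9 has 9 columns that are the standard basis vectors e_1, …, e_9. These are linearly independent, so all 9 columns are pivots and rank(I_9) = 9.
The 2×4 zero matrix has every entry zero, so every row is the zero row and there are no pivots; rank(0) = 0.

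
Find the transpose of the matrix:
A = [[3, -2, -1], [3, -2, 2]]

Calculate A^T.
[[3, 3], [-2, -2], [-1, 2]]

The transpose sends entry (i,j) to (j,i); rows become columns.
Row 0 of A: [3, -2, -1] -> column 0 of A^T.
Row 1 of A: [3, -2, 2] -> column 1 of A^T.
A^T = [[3, 3], [-2, -2], [-1, 2]]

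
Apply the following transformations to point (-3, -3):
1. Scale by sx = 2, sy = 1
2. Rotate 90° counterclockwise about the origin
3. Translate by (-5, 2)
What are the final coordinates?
(-2, -4)

Step 1: Scale → (-6, -3)
Step 2: Rotate 90° → (3, -6)
Step 3: Translate → (-2, -4)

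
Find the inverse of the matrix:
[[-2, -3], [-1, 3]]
[[-1/3, -1/3], [-1/9, 2/9]]

For [[a,b],[c,d]], inverse = (1/det)·[[d,-b],[-c,a]]
det = -2·3 - -3·-1 = -9
Inverse = (1/-9)·[[3, 3], [1, -2]]
        = [[-1/3, -1/3], [-1/9, 2/9]]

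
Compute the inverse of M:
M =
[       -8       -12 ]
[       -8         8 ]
det(M) = -160
M⁻¹ =
[    -1/20     -3/40 ]
[    -1/20      1/20 ]

For a 2×2 matrix M = [[a, b], [c, d]] with det(M) ≠ 0, M⁻¹ = (1/det(M)) * [[d, -b], [-c, a]].
det(M) = (-8)*(8) - (-12)*(-8) = -64 - 96 = -160.
M⁻¹ = (1/-160) * [[8, 12], [8, -8]].
Dividing each entry by -160 and reducing:
M⁻¹ =
[    -1/20     -3/40 ]
[    -1/20      1/20 ]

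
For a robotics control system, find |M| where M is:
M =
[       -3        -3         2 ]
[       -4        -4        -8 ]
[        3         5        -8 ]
det(M) = -64

Expand along row 0 (cofactor expansion): det(M) = a*(e*i - f*h) - b*(d*i - f*g) + c*(d*h - e*g), where the 3×3 is [[a, b, c], [d, e, f], [g, h, i]].
Minor M_00 = (-4)*(-8) - (-8)*(5) = 32 + 40 = 72.
Minor M_01 = (-4)*(-8) - (-8)*(3) = 32 + 24 = 56.
Minor M_02 = (-4)*(5) - (-4)*(3) = -20 + 12 = -8.
det(M) = (-3)*(72) - (-3)*(56) + (2)*(-8) = -216 + 168 - 16 = -64.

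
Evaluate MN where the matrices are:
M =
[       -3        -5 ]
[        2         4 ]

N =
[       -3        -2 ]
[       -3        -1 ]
MN =
[       24        11 ]
[      -18        -8 ]

Matrix multiplication: (MN)[i][j] = sum over k of M[i][k] * N[k][j].
  (MN)[0][0] = (-3)*(-3) + (-5)*(-3) = 24
  (MN)[0][1] = (-3)*(-2) + (-5)*(-1) = 11
  (MN)[1][0] = (2)*(-3) + (4)*(-3) = -18
  (MN)[1][1] = (2)*(-2) + (4)*(-1) = -8
MN =
[       24        11 ]
[      -18        -8 ]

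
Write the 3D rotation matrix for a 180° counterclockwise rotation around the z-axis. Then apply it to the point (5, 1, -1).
R = [[-1, 0, 0], [0, -1, 0], [0, 0, 1]]; R·(5, 1, -1) = (-5, -1, -1)

Rotation matrix for 180° around z-axis:
cos(180°) = -1, sin(180°) = 0
R = [[-1, 0, 0], [0, -1, 0], [0, 0, 1]]
Apply to (5, 1, -1): R·[5, 1, -1]ᵀ = (-5, -1, -1)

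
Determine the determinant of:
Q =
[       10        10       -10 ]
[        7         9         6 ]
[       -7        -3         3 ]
det(Q) = -600

Expand along row 0 (cofactor expansion): det(Q) = a*(e*i - f*h) - b*(d*i - f*g) + c*(d*h - e*g), where the 3×3 is [[a, b, c], [d, e, f], [g, h, i]].
Minor M_00 = (9)*(3) - (6)*(-3) = 27 + 18 = 45.
Minor M_01 = (7)*(3) - (6)*(-7) = 21 + 42 = 63.
Minor M_02 = (7)*(-3) - (9)*(-7) = -21 + 63 = 42.
det(Q) = (10)*(45) - (10)*(63) + (-10)*(42) = 450 - 630 - 420 = -600.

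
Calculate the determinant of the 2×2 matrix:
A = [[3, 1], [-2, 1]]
5

For A = [[a, b], [c, d]], det(A) = a*d - b*c.
det(A) = (3)*(1) - (1)*(-2) = 3 - -2 = 5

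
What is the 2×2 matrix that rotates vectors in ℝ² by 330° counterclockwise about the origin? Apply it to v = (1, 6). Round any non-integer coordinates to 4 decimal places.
R = [[√3/2, 1/2], [-1/2, √3/2]]; R·v = (3.8660, 4.6962)

A counterclockwise rotation by angle θ in ℝ² has matrix R(θ) = [[cos θ, -sin θ], [sin θ, cos θ]].
For θ = 330°: cos θ = √3/2, sin θ = -1/2.
R(330°) = [[√3/2, 1/2], [-1/2, √3/2]].
R·v = [√3/2·1 + (1/2)·6, -1/2·1 + √3/2·6] = (3.8660, 4.6962).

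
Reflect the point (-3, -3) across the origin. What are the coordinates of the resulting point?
(3, 3)

Reflection across origin: (-3, -3) → (3, 3)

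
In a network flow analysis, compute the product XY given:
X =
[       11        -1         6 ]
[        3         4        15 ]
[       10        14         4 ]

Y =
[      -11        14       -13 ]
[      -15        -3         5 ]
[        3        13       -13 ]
XY =
[      -88       235      -226 ]
[      -48       225      -214 ]
[     -308       150      -112 ]

Matrix multiplication: (XY)[i][j] = sum over k of X[i][k] * Y[k][j].
  (XY)[0][0] = (11)*(-11) + (-1)*(-15) + (6)*(3) = -88
  (XY)[0][1] = (11)*(14) + (-1)*(-3) + (6)*(13) = 235
  (XY)[0][2] = (11)*(-13) + (-1)*(5) + (6)*(-13) = -226
  (XY)[1][0] = (3)*(-11) + (4)*(-15) + (15)*(3) = -48
  (XY)[1][1] = (3)*(14) + (4)*(-3) + (15)*(13) = 225
  (XY)[1][2] = (3)*(-13) + (4)*(5) + (15)*(-13) = -214
  (XY)[2][0] = (10)*(-11) + (14)*(-15) + (4)*(3) = -308
  (XY)[2][1] = (10)*(14) + (14)*(-3) + (4)*(13) = 150
  (XY)[2][2] = (10)*(-13) + (14)*(5) + (4)*(-13) = -112
XY =
[      -88       235      -226 ]
[      -48       225      -214 ]
[     -308       150      -112 ]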